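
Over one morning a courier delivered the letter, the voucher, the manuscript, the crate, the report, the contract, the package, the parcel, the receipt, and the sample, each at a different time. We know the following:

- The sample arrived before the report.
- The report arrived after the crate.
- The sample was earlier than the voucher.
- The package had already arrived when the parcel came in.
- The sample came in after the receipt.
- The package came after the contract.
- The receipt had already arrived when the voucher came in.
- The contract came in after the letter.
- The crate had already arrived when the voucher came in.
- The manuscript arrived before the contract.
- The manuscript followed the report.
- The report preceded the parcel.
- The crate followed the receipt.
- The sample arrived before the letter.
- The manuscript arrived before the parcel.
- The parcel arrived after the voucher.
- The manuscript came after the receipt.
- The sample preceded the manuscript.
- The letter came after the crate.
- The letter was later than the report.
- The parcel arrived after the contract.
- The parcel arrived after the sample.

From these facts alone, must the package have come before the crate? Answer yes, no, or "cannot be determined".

Tracing the constraints gives the crate → the letter → the contract → the package, so the crate must come before the package.
That means the package cannot be before the crate.

no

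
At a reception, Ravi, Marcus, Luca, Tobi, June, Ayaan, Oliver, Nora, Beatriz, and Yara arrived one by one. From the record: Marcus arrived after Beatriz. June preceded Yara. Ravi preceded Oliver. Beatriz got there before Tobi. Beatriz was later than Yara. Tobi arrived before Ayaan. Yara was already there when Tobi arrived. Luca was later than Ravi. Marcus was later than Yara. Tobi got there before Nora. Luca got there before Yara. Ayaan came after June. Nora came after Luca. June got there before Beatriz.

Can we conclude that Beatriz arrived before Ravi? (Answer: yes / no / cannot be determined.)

no

Tracing the constraints gives Ravi → Luca → Yara → Beatriz, so Ravi must come before Beatriz.
That means Beatriz cannot be before Ravi.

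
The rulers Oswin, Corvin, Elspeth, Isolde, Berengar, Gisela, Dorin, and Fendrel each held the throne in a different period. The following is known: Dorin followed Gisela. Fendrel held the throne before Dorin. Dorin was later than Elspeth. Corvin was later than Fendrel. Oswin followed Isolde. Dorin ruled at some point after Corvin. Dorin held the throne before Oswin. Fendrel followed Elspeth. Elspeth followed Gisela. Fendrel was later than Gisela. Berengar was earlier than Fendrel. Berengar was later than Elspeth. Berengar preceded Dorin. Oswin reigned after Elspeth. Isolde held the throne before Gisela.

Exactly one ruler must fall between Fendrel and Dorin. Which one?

Corvin

Tracing the constraints gives Fendrel → Corvin → Dorin, so Corvin sits after Fendrel and before Dorin.
No other ruler is forced both after Fendrel and before Dorin.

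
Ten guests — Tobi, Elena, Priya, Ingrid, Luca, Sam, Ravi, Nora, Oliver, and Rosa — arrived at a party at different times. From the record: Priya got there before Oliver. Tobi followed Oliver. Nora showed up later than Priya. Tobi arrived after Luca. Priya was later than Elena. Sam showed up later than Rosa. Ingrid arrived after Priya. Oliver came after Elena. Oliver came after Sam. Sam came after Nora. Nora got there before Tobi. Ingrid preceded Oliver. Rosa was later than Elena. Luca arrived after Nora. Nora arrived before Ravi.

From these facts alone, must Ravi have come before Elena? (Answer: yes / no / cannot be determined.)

Tracing the constraints gives Elena → Priya → Nora → Ravi, so Elena must come before Ravi.
That means Ravi cannot be before Elena.

no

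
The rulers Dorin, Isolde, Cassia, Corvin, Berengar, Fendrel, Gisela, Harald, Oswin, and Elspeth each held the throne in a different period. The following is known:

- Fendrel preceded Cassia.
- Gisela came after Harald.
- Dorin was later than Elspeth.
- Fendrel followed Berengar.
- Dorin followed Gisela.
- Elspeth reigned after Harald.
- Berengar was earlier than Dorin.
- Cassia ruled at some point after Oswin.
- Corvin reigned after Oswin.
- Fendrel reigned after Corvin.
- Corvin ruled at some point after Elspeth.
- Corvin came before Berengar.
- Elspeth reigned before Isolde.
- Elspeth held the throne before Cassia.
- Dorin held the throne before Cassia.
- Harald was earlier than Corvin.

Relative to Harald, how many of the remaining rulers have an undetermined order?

1

Forced after Harald: Berengar, Cassia, Corvin, Dorin, Elspeth, Fendrel, Gisela, and Isolde.
That leaves Oswin with no forced order relative to Harald — 1.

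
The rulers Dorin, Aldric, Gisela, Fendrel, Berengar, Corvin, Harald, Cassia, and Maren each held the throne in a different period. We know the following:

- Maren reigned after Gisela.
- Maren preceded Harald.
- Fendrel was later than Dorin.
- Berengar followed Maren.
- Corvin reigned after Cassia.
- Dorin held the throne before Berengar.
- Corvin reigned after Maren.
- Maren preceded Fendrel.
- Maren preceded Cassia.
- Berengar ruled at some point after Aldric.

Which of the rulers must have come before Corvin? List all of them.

Directly stated before Corvin: Cassia and Maren.
Gisela reaches Corvin via Gisela → Maren → Corvin.
No chain forces Fendrel (or any of the others) ahead of Corvin.

Cassia, Gisela, Maren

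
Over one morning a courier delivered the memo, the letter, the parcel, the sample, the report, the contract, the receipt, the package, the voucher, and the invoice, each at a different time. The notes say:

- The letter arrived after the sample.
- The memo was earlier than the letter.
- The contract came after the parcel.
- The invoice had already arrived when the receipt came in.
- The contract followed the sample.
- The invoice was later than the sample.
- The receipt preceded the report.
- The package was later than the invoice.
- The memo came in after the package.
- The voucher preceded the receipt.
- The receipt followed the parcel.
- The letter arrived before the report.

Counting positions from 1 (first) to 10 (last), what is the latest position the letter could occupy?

The letter must come before the report — 1 item forced after it.
Everything else can be placed before the letter in some valid order, so the letter can sit as late as position 10 − 1 = 9.

9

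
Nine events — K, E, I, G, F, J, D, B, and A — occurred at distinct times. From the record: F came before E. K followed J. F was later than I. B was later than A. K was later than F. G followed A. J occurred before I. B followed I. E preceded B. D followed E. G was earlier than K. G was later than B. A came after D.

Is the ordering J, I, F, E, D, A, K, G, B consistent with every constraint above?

no

The constraints require B before G, but in the proposed sequence G appears ahead of B. That one violation is enough.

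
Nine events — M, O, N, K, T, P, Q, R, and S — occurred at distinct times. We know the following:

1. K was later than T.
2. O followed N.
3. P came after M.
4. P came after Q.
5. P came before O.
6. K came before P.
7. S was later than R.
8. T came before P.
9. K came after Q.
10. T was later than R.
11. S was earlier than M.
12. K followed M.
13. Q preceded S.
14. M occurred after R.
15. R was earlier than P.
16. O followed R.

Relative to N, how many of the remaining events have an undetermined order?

7

Forced after N: O.
That leaves K, M, P, Q, R, S, and T with no forced order relative to N — 7.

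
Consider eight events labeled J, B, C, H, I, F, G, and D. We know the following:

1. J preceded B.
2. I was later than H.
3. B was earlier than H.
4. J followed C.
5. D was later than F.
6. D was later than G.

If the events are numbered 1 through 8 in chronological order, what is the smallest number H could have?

B, C, and J must all come before H — 3 forced predecessors.
Nothing else is forced ahead of H, so its earliest slot is position 3 + 1 = 4.

4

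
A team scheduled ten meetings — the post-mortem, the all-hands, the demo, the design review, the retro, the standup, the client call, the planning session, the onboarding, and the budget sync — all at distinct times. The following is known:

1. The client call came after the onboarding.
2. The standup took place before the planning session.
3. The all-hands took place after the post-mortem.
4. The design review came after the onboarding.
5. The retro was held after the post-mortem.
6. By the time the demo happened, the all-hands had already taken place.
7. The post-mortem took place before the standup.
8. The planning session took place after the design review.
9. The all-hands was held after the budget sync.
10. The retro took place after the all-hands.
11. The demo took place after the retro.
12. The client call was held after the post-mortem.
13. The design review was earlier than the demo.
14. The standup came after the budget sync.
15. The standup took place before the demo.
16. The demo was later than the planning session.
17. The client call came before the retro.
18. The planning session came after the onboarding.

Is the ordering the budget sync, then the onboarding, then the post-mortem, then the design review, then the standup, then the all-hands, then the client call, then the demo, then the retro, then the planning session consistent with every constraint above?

The constraints require the planning session before the demo, but in the proposed sequence the demo appears ahead of the planning session. That one violation is enough.

no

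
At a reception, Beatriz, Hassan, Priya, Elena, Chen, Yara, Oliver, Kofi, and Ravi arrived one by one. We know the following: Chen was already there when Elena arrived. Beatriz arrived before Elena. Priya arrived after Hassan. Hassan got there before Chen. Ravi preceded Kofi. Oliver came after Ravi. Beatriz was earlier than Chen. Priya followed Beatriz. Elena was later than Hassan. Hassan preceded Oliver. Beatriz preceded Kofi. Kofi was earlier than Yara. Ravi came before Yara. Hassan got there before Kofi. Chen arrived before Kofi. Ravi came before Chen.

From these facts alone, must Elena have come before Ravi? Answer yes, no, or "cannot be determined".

Tracing the constraints gives Ravi → Chen → Elena, so Ravi must come before Elena.
That means Elena cannot be before Ravi.

no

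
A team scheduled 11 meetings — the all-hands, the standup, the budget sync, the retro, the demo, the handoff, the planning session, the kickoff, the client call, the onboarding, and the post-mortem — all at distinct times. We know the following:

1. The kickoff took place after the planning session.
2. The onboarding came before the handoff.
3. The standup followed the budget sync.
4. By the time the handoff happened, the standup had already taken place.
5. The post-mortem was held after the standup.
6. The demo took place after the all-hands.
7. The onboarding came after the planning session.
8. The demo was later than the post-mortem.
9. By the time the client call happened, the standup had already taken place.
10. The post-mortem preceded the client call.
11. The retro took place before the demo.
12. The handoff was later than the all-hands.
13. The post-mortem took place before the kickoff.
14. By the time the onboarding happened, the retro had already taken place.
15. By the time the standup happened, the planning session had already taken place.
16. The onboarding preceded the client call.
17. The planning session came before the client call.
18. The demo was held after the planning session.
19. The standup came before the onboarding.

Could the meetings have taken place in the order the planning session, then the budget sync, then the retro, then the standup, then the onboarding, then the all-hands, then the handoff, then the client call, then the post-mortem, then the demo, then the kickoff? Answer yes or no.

The constraints require the post-mortem before the client call, but in the proposed sequence the client call appears ahead of the post-mortem. That one violation is enough.

no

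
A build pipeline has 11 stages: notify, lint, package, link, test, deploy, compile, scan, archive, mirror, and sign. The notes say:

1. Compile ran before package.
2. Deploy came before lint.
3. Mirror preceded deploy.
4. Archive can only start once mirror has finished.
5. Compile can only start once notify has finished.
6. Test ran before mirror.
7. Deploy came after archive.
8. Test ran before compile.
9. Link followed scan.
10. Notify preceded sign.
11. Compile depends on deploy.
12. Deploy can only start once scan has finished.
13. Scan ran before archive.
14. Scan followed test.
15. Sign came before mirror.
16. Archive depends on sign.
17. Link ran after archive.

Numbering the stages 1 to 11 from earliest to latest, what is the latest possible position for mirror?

Mirror must come before archive, compile, deploy, link, lint, and package — 6 stages forced after it.
Everything else can be placed before mirror in some valid order, so mirror can sit as late as position 11 − 6 = 5.

5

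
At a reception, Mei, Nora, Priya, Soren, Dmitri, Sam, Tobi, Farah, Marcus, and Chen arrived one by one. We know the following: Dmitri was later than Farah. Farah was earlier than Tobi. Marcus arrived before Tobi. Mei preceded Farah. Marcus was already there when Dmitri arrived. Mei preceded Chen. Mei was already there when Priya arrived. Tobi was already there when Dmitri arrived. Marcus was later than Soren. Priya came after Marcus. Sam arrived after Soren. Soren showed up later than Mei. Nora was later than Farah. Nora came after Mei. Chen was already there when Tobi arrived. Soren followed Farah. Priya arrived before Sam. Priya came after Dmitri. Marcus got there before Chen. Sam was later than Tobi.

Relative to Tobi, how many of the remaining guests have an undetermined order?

Forced before Tobi: Chen, Farah, Marcus, Mei, and Soren; forced after Tobi: Dmitri, Priya, and Sam.
That leaves Nora with no forced order relative to Tobi — 1.

1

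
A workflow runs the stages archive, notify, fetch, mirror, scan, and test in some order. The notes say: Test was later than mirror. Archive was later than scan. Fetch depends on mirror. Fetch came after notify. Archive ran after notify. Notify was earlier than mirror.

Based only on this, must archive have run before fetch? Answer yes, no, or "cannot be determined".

cannot be determined

No chain of stated constraints runs from archive to fetch, and none runs from fetch to archive either.
So the relative order of archive and fetch is not fixed by the given facts.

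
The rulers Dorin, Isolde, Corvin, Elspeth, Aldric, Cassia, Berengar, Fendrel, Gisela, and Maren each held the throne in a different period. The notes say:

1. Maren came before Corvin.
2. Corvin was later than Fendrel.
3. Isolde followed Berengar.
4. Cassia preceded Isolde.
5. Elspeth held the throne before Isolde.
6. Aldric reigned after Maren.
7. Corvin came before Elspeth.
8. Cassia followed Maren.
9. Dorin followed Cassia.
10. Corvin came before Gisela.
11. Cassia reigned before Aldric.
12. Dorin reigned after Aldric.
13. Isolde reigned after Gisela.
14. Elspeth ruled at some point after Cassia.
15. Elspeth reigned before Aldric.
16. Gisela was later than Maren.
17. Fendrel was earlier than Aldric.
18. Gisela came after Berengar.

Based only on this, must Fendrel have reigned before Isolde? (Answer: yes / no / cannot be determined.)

yes

Chain the constraints: Fendrel → Corvin → Elspeth → Isolde. Each link is directly stated, so Fendrel comes before Isolde.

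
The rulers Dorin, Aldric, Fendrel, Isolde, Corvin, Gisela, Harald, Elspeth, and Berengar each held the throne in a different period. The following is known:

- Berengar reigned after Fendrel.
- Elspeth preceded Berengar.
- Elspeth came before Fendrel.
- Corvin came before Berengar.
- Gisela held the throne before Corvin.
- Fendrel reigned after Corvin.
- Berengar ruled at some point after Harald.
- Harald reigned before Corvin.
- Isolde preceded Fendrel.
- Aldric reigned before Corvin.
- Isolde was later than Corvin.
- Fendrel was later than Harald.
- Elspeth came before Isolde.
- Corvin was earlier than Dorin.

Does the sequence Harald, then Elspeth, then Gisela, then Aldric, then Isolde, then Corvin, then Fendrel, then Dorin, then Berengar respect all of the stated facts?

no

The constraints require Corvin before Isolde, but in the proposed sequence Isolde appears ahead of Corvin. That one violation is enough.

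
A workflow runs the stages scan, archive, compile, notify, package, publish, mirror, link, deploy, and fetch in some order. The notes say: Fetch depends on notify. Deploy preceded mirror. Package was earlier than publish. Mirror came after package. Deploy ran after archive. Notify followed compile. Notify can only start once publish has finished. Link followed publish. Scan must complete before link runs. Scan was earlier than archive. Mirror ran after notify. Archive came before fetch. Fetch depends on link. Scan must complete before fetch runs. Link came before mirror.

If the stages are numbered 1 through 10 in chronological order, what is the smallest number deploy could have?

3

Archive and scan must both come before deploy — 2 forced predecessors.
Nothing else is forced ahead of deploy, so its earliest slot is position 2 + 1 = 3.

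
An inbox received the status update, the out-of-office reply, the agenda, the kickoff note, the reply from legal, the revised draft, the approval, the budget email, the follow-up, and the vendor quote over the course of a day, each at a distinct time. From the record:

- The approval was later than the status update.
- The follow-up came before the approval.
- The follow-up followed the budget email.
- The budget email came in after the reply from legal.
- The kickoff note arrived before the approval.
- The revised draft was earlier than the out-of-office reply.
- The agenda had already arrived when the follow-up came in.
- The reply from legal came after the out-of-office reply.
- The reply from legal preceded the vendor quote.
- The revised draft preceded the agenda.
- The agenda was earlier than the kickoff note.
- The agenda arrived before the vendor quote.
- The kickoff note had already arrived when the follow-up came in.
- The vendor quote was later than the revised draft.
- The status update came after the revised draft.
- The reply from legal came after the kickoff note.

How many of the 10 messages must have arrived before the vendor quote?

5

Directly stated before the vendor quote: the agenda, the reply from legal, and the revised draft.
The kickoff note reaches the vendor quote via the kickoff note → the reply from legal → the vendor quote.
The out-of-office reply reaches the vendor quote via the out-of-office reply → the reply from legal → the vendor quote.
No chain forces the follow-up (or any of the others) ahead of the vendor quote.
That's the agenda, the kickoff note, the out-of-office reply, the reply from legal, and the revised draft — 5 in all.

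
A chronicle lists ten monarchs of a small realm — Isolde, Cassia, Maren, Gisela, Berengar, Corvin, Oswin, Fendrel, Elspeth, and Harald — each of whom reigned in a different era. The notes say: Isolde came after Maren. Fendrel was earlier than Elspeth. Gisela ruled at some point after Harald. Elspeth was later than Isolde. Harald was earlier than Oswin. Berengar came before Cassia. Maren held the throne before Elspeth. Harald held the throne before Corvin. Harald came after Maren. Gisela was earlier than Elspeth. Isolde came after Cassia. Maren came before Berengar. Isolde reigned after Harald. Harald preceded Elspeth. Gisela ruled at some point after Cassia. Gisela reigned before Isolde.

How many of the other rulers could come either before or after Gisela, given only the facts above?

Forced before Gisela: Berengar, Cassia, Harald, and Maren; forced after Gisela: Elspeth and Isolde.
That leaves Corvin, Fendrel, and Oswin with no forced order relative to Gisela — 3.

3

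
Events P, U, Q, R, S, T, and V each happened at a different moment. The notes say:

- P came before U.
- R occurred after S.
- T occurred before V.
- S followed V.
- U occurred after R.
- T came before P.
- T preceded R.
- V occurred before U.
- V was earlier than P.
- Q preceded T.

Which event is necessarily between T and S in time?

Tracing the constraints gives T → V → S, so V sits after T and before S.
No other event is forced both after T and before S.

V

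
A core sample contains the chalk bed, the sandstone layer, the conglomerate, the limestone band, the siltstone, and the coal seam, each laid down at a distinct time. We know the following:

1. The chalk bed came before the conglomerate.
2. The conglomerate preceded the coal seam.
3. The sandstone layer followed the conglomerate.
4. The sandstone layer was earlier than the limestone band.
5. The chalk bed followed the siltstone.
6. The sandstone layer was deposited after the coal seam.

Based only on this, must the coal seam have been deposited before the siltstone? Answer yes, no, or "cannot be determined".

no

Tracing the constraints gives the siltstone → the chalk bed → the conglomerate → the coal seam, so the siltstone must come before the coal seam.
That means the coal seam cannot be before the siltstone.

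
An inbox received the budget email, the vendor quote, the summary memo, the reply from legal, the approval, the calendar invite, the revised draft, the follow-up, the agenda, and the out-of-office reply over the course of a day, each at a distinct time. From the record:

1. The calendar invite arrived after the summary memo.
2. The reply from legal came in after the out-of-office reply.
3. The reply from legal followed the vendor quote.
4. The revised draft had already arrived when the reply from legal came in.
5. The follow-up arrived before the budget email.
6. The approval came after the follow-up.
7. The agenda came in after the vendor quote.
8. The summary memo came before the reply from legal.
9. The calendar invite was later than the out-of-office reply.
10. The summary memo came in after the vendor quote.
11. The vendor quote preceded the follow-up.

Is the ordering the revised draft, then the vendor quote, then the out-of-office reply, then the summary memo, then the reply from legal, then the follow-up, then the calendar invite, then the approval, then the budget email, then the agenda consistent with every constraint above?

yes

Check each stated constraint against the proposed order — e.g. the revised draft is ahead of the reply from legal; the vendor quote is ahead of the agenda. Every pair is in the required order; nothing is violated.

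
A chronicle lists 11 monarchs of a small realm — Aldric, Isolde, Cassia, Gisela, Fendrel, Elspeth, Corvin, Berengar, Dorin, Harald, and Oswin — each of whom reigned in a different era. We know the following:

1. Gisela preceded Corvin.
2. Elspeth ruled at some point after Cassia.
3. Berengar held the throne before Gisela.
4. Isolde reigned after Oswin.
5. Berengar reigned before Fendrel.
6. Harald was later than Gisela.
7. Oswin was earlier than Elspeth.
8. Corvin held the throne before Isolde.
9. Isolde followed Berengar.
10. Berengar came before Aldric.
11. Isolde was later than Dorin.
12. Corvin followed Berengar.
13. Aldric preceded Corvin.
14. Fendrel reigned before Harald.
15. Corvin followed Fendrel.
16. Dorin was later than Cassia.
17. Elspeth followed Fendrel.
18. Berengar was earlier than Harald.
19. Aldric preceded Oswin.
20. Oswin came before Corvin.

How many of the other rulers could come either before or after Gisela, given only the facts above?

Forced before Gisela: Berengar; forced after Gisela: Corvin, Harald, and Isolde.
That leaves Aldric, Cassia, Dorin, Elspeth, Fendrel, and Oswin with no forced order relative to Gisela — 6.

6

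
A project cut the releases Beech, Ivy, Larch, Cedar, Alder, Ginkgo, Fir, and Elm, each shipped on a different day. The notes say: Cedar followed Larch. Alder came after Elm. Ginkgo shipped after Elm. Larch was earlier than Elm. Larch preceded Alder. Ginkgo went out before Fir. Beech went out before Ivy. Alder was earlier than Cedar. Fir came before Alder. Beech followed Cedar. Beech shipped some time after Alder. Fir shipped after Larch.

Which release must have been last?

Every other release has a chain of constraints placing it before Ivy, so Ivy is last.

Ivy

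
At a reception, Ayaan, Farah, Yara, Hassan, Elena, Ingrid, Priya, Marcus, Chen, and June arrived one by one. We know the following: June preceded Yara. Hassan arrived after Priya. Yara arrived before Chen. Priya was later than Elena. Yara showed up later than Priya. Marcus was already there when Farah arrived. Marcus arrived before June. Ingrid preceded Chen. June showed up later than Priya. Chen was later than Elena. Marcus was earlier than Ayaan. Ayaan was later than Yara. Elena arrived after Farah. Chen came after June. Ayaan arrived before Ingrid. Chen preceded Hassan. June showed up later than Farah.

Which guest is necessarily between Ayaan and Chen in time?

Tracing the constraints gives Ayaan → Ingrid → Chen, so Ingrid sits after Ayaan and before Chen.
No other guest is forced both after Ayaan and before Chen.

Ingrid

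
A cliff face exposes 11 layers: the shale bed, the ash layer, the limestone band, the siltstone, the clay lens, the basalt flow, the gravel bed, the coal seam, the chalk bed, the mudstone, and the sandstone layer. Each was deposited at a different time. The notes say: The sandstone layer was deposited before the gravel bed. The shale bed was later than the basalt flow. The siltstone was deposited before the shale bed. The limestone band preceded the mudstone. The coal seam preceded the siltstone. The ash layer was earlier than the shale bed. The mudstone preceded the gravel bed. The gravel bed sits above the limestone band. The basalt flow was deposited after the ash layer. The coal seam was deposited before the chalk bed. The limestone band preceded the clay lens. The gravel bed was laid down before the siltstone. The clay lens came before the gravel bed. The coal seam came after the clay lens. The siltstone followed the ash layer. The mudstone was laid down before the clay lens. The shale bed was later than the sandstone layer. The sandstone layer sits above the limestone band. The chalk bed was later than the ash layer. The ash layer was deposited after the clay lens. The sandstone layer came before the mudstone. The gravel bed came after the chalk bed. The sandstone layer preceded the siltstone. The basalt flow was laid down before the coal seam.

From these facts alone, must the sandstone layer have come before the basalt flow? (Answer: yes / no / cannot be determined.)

Chain the constraints: the sandstone layer → the mudstone → the clay lens → the ash layer → the basalt flow. Each link is directly stated, so the sandstone layer comes before the basalt flow.

yes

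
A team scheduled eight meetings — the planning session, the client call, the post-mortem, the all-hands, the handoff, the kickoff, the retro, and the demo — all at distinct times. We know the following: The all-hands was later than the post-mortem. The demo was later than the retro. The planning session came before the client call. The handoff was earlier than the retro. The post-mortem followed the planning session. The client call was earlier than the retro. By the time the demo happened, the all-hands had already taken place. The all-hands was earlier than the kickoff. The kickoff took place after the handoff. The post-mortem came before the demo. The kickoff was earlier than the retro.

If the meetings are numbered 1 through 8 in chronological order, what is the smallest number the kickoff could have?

The all-hands, the handoff, the planning session, and the post-mortem must all come before the kickoff — 4 forced predecessors.
Nothing else is forced ahead of the kickoff, so its earliest slot is position 4 + 1 = 5.

5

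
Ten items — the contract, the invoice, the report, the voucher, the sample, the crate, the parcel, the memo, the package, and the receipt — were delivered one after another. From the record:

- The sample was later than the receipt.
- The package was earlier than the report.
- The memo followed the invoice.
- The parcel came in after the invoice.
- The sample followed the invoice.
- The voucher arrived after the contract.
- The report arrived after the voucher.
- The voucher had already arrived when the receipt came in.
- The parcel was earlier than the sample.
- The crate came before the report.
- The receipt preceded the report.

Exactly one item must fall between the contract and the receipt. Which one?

the voucher

Tracing the constraints gives the contract → the voucher → the receipt, so the voucher sits after the contract and before the receipt.
No other item is forced both after the contract and before the receipt.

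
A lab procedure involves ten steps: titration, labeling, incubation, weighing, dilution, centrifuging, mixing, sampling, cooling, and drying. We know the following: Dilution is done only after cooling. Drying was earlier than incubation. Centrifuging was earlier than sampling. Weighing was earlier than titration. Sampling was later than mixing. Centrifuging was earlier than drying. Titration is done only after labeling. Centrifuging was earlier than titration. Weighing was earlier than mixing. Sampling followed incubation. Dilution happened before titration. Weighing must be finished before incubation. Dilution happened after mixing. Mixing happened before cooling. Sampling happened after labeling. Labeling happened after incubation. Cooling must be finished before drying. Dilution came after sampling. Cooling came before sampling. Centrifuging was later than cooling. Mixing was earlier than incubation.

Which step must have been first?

Weighing has a chain of constraints placing it before every other step, so weighing must be first.

weighing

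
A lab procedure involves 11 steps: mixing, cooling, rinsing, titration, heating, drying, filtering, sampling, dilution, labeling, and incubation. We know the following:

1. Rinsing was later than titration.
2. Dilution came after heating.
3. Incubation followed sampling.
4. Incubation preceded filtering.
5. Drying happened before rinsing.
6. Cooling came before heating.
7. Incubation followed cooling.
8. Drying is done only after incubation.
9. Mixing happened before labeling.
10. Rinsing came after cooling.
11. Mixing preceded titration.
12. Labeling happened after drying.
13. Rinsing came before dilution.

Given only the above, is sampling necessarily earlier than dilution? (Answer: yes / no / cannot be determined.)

Chain the constraints: sampling → incubation → drying → rinsing → dilution. Each link is directly stated, so sampling comes before dilution.

yes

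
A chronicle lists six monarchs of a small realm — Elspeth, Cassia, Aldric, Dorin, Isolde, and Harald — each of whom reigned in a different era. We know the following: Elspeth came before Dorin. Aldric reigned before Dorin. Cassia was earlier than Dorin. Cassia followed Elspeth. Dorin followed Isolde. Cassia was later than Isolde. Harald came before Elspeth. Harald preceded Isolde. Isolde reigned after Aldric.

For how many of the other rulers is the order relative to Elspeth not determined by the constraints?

2

Forced before Elspeth: Harald; forced after Elspeth: Cassia and Dorin.
That leaves Aldric and Isolde with no forced order relative to Elspeth — 2.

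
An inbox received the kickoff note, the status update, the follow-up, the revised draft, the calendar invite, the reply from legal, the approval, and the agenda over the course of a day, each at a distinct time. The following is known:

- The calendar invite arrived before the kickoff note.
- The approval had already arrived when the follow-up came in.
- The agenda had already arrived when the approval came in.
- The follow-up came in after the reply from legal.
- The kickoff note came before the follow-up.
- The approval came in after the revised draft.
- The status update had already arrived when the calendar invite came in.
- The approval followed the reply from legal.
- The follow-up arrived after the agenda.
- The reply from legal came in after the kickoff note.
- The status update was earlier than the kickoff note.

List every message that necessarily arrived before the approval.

Directly stated before the approval: the agenda, the reply from legal, and the revised draft.
The calendar invite reaches the approval via the calendar invite → the kickoff note → the reply from legal → the approval.
The kickoff note reaches the approval via the kickoff note → the reply from legal → the approval.
The status update reaches the approval via the status update → the kickoff note → the reply from legal → the approval.

the agenda, the calendar invite, the kickoff note, the reply from legal, the revised draft, the status update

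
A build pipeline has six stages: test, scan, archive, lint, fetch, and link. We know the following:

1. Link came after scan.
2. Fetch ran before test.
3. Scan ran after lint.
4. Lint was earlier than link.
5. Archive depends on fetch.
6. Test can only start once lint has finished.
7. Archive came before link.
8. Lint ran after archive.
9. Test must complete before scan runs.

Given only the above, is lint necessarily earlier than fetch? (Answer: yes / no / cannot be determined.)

no

Tracing the constraints gives fetch → archive → lint, so fetch must come before lint.
That means lint cannot be before fetch.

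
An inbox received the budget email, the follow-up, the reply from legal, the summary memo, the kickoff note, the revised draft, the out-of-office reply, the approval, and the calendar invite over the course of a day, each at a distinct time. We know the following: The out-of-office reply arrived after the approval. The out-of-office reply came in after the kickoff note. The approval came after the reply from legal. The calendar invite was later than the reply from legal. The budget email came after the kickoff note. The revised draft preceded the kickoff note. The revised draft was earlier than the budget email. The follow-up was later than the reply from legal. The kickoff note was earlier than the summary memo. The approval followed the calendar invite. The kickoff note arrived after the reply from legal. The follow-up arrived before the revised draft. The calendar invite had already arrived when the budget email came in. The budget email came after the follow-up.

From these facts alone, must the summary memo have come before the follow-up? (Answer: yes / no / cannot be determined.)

no

Tracing the constraints gives the follow-up → the revised draft → the kickoff note → the summary memo, so the follow-up must come before the summary memo.
That means the summary memo cannot be before the follow-up.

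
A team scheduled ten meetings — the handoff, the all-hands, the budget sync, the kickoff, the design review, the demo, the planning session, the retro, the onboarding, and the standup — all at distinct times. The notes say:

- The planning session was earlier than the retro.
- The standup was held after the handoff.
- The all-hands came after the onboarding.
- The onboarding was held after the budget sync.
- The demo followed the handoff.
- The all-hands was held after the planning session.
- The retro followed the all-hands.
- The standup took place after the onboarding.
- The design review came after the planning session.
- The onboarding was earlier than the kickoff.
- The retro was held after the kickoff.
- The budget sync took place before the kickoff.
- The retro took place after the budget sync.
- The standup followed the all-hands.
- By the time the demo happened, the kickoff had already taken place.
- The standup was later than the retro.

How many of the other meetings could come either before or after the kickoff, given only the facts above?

Forced before the kickoff: the budget sync and the onboarding; forced after the kickoff: the demo, the retro, and the standup.
That leaves the all-hands, the design review, the handoff, and the planning session with no forced order relative to the kickoff — 4.

4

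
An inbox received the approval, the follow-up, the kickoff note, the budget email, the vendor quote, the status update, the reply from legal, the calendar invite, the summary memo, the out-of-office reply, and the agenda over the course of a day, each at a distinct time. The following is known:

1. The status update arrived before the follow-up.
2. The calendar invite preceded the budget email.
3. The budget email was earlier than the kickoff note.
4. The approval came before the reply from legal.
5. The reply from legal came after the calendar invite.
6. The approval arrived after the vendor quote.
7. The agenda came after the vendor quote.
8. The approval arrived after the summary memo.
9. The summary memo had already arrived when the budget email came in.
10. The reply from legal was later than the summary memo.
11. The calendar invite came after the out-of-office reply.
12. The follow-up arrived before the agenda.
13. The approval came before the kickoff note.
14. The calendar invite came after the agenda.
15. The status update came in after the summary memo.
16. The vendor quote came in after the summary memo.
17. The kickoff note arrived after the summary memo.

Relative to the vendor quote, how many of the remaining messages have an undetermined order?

3

Forced before the vendor quote: the summary memo; forced after the vendor quote: the agenda, the approval, the budget email, the calendar invite, the kickoff note, and the reply from legal.
That leaves the follow-up, the out-of-office reply, and the status update with no forced order relative to the vendor quote — 3.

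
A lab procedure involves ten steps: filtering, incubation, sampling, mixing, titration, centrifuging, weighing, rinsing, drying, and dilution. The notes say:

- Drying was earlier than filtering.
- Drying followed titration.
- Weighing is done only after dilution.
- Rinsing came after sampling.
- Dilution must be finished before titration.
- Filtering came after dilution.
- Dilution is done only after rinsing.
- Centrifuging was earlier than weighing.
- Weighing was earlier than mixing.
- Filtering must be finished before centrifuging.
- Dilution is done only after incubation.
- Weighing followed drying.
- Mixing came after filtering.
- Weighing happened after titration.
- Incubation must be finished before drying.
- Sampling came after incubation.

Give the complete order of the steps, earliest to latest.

incubation, sampling, rinsing, dilution, titration, drying, filtering, centrifuging, weighing, mixing

The constraints fix every adjacent pair, so only one ordering works:
incubation → sampling → rinsing → dilution → titration → drying → filtering → centrifuging → weighing → mixing.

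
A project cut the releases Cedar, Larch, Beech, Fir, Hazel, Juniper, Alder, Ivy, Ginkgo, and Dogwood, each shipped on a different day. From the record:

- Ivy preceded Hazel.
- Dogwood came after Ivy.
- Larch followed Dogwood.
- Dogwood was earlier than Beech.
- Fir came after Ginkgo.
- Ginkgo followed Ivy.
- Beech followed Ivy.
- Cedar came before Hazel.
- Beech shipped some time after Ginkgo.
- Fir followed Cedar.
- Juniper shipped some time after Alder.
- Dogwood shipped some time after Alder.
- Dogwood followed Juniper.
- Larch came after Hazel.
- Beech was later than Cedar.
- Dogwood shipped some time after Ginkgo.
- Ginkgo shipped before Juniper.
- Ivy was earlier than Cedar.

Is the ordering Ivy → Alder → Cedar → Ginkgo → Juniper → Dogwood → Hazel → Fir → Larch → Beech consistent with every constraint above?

yes

Check each stated constraint against the proposed order — e.g. Cedar is ahead of Beech; Ivy is ahead of Beech. Every pair is in the required order; nothing is violated.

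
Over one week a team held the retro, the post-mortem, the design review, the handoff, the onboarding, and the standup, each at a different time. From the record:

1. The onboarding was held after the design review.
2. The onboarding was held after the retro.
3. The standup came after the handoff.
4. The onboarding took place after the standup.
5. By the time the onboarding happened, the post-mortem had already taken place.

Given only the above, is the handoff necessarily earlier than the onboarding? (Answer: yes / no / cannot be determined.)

yes

Chain the constraints: the handoff → the standup → the onboarding. Each link is directly stated, so the handoff comes before the onboarding.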